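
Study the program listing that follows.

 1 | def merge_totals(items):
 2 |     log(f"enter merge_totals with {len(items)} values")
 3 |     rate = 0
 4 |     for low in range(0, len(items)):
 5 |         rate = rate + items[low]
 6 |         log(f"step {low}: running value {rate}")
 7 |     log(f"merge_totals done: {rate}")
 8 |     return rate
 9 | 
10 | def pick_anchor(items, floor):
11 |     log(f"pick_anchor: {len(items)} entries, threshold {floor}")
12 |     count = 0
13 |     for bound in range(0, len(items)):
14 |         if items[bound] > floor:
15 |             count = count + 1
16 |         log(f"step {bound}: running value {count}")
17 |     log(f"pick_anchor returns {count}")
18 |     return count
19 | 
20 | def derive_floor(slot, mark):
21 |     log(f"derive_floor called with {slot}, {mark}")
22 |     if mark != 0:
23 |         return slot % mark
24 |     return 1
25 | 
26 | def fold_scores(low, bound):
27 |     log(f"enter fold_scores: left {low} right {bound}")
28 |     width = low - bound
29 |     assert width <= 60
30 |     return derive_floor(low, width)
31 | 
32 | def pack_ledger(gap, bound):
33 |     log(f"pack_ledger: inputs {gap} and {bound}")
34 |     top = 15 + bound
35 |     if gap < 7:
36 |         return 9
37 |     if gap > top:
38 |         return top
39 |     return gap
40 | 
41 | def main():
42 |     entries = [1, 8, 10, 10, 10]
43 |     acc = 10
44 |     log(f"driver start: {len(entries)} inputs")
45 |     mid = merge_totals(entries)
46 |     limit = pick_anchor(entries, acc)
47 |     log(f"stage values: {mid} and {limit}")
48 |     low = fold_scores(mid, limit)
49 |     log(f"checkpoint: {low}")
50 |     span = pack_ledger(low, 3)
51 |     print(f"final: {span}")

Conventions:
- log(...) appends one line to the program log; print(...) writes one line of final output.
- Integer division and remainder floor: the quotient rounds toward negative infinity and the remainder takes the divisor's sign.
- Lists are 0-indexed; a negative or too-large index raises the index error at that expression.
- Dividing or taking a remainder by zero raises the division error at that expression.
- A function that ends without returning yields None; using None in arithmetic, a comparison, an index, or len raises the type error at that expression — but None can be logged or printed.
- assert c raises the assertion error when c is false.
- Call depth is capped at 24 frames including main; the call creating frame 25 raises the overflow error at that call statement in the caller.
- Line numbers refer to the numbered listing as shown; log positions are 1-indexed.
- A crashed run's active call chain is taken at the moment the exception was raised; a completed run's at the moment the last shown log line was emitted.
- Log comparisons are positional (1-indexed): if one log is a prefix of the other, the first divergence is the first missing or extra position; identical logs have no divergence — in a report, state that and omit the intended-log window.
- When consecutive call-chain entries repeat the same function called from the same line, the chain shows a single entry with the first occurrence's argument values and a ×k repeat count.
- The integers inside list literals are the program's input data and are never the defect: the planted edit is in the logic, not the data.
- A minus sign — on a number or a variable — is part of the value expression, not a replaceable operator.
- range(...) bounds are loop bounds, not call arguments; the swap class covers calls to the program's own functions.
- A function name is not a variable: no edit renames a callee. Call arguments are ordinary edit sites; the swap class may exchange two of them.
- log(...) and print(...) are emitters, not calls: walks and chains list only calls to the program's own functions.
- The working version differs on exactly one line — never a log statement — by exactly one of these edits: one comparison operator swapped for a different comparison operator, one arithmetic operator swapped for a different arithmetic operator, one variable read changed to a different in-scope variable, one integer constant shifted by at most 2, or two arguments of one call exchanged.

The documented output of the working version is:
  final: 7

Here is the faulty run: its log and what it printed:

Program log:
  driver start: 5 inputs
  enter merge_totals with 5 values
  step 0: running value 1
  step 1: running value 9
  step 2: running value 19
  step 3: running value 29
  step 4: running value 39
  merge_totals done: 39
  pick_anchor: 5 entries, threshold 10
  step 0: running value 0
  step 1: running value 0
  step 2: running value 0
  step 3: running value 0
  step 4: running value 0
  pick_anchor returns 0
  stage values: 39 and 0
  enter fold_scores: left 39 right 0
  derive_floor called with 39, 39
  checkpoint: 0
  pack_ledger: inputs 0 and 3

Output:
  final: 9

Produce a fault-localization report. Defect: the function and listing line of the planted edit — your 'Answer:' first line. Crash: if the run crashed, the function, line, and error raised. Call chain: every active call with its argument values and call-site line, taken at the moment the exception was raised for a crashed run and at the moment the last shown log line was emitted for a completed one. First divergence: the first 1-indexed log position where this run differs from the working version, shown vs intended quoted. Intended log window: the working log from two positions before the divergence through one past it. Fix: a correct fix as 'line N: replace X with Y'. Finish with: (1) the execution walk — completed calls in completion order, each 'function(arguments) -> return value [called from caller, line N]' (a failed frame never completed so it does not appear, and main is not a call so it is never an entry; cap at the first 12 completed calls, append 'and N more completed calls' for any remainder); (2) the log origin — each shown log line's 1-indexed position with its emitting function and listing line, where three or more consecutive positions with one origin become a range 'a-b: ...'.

Answer: the defect is in pack_ledger at line 36.
Core observation: The logs agree in full; only the final output differs.
Call chain: main -> pack_ledger(0, 3) (called at line 50).
First divergence: none; the two logs match at every position.
Execution walk:
  merge_totals([1, 8, 10, 10, 10]) -> 39  [called from main, line 45]
  pick_anchor([1, 8, 10, 10, 10], 10) -> 0  [called from main, line 46]
  derive_floor(39, 39) -> 0  [called from fold_scores, line 30]
  fold_scores(39, 0) -> 0  [called from main, line 48]
  pack_ledger(0, 3) -> 9  [called from main, line 50]
Origin of each log line:
  1: emitted by main (line 44)
  2: emitted by merge_totals (line 2)
  3-7: emitted by merge_totals (line 6)
  8: emitted by merge_totals (line 7)
  9: emitted by pick_anchor (line 11)
  10-14: emitted by pick_anchor (line 16)
  15: emitted by pick_anchor (line 17)
  16: emitted by main (line 47)
  17: emitted by fold_scores (line 27)
  18: emitted by derive_floor (line 21)
  19: emitted by main (line 49)
  20: emitted by pack_ledger (line 33)
A correct fix: line 36: replace `9` with `7`.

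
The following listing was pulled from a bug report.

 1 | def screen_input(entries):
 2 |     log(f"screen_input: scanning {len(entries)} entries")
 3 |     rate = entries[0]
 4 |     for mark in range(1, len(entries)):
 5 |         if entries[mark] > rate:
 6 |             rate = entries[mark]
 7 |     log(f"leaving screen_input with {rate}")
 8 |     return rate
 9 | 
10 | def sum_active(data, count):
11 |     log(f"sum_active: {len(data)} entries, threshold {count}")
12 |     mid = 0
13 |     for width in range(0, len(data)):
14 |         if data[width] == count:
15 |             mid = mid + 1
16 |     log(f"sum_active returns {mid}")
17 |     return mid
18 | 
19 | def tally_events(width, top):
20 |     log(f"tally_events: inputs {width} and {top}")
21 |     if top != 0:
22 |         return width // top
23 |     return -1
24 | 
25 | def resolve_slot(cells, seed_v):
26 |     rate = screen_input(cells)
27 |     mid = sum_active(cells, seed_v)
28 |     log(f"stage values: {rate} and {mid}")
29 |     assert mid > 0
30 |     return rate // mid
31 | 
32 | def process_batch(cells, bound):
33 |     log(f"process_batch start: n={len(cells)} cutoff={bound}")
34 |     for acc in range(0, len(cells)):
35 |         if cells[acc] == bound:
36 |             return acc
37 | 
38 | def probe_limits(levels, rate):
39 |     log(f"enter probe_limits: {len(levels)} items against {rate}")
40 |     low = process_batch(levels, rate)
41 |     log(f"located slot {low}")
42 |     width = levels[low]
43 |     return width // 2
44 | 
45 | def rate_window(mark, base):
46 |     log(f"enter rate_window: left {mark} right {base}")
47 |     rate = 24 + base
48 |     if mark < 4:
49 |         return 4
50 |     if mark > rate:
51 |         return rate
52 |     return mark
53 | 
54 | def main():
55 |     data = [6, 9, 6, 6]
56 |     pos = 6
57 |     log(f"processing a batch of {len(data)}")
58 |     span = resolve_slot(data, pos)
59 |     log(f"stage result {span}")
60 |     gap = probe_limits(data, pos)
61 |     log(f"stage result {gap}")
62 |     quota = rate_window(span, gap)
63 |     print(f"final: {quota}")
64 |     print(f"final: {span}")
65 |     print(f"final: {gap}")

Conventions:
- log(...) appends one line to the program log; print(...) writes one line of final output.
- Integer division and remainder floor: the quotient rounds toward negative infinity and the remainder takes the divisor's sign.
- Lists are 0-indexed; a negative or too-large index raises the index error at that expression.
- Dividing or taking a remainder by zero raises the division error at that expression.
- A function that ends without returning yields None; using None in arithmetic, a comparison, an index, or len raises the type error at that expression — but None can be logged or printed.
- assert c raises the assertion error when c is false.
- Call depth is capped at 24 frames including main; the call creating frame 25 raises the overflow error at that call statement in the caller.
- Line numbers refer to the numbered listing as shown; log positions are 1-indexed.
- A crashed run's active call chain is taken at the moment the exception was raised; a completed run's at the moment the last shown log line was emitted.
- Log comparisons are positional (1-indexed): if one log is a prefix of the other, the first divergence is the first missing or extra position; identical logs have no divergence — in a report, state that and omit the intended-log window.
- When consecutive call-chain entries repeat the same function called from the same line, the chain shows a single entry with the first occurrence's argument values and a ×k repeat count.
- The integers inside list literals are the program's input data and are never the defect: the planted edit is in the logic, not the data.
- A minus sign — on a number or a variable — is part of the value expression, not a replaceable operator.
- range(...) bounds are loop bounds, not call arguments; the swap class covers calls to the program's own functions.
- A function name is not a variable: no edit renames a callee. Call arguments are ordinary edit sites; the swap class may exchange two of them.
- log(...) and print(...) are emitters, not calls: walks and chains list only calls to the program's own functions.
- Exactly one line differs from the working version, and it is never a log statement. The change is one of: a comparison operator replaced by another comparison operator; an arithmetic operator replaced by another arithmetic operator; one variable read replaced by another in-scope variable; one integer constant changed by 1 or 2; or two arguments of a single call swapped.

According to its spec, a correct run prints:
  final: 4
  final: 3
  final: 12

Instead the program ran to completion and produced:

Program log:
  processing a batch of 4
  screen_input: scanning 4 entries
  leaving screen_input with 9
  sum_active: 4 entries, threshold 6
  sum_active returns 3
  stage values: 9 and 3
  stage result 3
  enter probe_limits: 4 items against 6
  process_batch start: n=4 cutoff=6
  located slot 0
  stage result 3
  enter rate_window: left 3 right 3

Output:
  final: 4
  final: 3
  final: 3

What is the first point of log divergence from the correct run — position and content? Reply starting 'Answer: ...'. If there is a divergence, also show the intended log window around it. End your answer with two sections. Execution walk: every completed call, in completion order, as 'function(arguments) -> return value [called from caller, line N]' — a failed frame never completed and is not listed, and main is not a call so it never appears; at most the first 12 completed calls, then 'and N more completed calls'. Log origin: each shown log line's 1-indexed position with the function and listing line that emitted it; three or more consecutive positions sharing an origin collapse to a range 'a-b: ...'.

Answer: position 11 — the shown line 'stage result 3' should read 'stage result 12'.
Intended log window:
  9: process_batch start: n=4 cutoff=6
  10: located slot 0
  11: stage result 12
  12: enter rate_window: left 3 right 12
Execution walk:
  screen_input([6, 9, 6, 6]) -> 9  [called from resolve_slot, line 26]
  sum_active([6, 9, 6, 6], 6) -> 3  [called from resolve_slot, line 27]
  resolve_slot([6, 9, 6, 6], 6) -> 3  [called from main, line 58]
  process_batch([6, 9, 6, 6], 6) -> 0  [called from probe_limits, line 40]
  probe_limits([6, 9, 6, 6], 6) -> 3  [called from main, line 60]
  rate_window(3, 3) -> 4  [called from main, line 62]
Log origins:
  1 — main, line 57
  2 — screen_input, line 2
  3 — screen_input, line 7
  4 — sum_active, line 11
  5 — sum_active, line 16
  6 — resolve_slot, line 28
  7 — main, line 59
  8 — probe_limits, line 39
  9 — process_batch, line 33
  10 — probe_limits, line 41
  11 — main, line 61
  12 — rate_window, line 46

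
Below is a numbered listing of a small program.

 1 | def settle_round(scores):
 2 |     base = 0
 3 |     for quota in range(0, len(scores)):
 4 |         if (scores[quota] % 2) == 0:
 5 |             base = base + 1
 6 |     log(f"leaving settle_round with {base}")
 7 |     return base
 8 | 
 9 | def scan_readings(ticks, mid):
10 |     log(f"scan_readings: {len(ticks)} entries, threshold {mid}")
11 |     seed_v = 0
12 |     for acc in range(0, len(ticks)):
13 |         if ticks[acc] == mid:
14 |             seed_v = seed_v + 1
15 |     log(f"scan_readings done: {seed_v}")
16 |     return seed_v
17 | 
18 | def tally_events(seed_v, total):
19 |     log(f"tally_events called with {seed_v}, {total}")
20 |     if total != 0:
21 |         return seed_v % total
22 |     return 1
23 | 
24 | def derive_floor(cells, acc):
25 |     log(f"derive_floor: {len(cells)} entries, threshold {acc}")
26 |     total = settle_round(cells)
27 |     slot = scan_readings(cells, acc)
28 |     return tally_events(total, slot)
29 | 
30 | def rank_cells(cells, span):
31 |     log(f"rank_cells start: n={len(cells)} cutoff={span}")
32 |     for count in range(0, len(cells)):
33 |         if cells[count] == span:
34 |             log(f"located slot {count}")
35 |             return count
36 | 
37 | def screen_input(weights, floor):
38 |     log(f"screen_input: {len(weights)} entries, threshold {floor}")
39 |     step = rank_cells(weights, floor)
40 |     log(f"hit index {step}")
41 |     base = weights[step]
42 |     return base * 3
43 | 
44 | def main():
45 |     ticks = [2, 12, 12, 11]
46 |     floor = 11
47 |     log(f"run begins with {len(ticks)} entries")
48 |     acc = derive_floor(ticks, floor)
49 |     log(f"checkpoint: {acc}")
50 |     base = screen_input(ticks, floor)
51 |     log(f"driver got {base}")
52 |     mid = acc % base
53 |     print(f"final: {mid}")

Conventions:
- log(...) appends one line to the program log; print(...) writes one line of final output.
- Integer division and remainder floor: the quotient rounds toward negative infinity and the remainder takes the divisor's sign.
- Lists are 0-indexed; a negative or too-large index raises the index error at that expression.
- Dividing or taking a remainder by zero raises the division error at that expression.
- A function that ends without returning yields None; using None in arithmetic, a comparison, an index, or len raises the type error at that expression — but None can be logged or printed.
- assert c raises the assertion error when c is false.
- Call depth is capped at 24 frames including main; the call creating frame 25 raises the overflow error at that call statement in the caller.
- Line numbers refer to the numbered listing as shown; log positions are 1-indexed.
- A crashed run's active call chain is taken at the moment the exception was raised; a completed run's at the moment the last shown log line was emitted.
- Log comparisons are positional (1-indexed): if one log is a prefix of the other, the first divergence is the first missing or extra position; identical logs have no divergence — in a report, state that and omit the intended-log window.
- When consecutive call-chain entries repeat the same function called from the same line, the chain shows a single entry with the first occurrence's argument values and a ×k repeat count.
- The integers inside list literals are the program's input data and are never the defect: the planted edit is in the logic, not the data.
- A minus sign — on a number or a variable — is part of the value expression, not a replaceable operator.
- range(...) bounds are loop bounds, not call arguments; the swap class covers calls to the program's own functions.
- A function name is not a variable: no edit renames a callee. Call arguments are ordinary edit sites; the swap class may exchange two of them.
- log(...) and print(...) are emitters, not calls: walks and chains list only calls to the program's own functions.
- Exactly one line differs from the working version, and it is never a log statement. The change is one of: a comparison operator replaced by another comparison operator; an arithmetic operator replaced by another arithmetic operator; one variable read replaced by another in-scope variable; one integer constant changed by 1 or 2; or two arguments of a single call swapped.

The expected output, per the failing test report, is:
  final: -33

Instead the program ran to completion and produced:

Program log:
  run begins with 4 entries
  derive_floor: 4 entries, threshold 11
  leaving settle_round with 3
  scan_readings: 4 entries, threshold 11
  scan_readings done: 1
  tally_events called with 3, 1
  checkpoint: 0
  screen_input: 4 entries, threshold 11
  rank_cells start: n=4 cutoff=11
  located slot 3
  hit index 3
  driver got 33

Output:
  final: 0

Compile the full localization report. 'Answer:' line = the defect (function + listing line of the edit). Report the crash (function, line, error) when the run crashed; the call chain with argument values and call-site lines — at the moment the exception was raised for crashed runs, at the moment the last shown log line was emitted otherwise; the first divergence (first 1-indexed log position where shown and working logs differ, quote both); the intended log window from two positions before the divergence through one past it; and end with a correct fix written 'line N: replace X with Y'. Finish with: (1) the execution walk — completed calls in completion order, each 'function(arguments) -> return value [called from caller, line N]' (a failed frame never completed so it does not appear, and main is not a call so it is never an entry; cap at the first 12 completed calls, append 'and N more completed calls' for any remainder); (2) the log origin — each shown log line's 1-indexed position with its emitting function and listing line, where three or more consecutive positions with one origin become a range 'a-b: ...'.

Answer: the defect is in main at line 52.
Key fact: Nothing in the log betrays the bug — only the output does.
Call chain: main.
First divergence: none; the two logs match at every position.
Execution walk:
  settle_round([2, 12, 12, 11]) -> 3  [called from derive_floor, line 26]
  scan_readings([2, 12, 12, 11], 11) -> 1  [called from derive_floor, line 27]
  tally_events(3, 1) -> 0  [called from derive_floor, line 28]
  derive_floor([2, 12, 12, 11], 11) -> 0  [called from main, line 48]
  rank_cells([2, 12, 12, 11], 11) -> 3  [called from screen_input, line 39]
  screen_input([2, 12, 12, 11], 11) -> 33  [called from main, line 50]
Log line origins:
  1 — main, line 47
  2 — derive_floor, line 25
  3 — settle_round, line 6
  4 — scan_readings, line 10
  5 — scan_readings, line 15
  6 — tally_events, line 19
  7 — main, line 49
  8 — screen_input, line 38
  9 — rank_cells, line 31
  10 — rank_cells, line 34
  11 — screen_input, line 40
  12 — main, line 51
A correct fix: line 52: replace `%` with `-`.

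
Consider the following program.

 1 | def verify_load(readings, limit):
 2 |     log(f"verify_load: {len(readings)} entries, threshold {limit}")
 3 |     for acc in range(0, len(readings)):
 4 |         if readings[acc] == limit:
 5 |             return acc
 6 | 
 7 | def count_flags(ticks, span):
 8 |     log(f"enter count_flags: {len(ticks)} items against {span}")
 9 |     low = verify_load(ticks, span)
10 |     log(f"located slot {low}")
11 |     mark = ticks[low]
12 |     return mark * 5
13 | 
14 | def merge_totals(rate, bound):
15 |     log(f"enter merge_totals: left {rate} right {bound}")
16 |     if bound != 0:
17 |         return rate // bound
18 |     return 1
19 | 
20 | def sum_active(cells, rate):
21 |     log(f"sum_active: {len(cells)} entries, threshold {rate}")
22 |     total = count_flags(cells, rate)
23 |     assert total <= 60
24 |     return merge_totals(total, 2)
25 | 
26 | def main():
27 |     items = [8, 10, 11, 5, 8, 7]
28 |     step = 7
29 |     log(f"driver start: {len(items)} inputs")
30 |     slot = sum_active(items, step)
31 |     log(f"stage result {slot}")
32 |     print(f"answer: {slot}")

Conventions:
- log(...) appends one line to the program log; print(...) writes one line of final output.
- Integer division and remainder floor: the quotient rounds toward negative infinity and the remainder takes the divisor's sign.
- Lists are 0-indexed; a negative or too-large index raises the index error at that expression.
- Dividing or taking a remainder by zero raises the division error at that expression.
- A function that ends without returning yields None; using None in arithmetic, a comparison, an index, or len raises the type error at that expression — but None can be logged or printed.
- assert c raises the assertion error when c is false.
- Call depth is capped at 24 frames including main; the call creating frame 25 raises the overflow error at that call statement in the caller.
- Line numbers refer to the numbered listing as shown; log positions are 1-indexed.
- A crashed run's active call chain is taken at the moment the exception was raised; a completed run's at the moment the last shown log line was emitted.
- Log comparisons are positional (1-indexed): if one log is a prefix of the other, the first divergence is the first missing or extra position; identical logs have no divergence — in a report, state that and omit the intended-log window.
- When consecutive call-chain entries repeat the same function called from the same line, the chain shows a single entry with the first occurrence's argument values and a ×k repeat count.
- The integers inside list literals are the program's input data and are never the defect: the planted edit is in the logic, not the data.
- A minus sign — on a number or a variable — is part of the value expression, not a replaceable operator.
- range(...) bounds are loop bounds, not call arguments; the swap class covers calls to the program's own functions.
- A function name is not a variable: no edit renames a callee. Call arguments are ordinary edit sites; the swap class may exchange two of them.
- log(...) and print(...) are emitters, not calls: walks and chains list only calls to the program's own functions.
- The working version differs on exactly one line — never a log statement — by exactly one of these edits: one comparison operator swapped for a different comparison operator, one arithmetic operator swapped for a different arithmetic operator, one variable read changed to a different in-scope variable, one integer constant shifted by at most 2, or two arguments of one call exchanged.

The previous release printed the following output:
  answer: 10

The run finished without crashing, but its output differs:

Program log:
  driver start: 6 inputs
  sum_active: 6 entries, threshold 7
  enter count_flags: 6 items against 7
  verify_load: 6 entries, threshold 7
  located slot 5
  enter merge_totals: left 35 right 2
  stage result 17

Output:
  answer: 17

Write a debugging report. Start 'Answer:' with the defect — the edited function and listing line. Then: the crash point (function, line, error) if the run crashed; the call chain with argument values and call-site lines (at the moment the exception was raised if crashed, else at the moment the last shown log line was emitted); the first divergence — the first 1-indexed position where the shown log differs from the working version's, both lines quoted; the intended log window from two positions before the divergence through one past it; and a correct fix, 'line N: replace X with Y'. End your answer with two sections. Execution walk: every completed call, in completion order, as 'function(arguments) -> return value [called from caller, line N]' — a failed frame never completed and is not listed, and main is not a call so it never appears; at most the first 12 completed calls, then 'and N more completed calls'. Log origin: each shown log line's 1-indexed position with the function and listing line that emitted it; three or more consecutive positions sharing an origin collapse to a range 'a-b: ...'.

Answer: the defect is in count_flags at line 12.
Key observation: At log position 6 the runs split — shown 'enter merge_totals: left 35 right 2', but the working version logs 'enter merge_totals: left 21 right 2'.
Call chain: main.
First divergence: at position 6 the run shows 'enter merge_totals: left 35 right 2' where the working version logs 'enter merge_totals: left 21 right 2'.
Intended log window:
  4: verify_load: 6 entries, threshold 7
  5: located slot 5
  6: enter merge_totals: left 21 right 2
  7: stage result 10
Execution walk:
  verify_load([8, 10, 11, 5, 8, 7], 7) -> 5  [called from count_flags, line 9]
  count_flags([8, 10, 11, 5, 8, 7], 7) -> 35  [called from sum_active, line 22]
  merge_totals(35, 2) -> 17  [called from sum_active, line 24]
  sum_active([8, 10, 11, 5, 8, 7], 7) -> 17  [called from main, line 30]
Origin of each log line:
  1: emitted by main (line 29)
  2: emitted by sum_active (line 21)
  3: emitted by count_flags (line 8)
  4: emitted by verify_load (line 2)
  5: emitted by count_flags (line 10)
  6: emitted by merge_totals (line 15)
  7: emitted by main (line 31)
A correct fix: line 12: replace `5` with `3`.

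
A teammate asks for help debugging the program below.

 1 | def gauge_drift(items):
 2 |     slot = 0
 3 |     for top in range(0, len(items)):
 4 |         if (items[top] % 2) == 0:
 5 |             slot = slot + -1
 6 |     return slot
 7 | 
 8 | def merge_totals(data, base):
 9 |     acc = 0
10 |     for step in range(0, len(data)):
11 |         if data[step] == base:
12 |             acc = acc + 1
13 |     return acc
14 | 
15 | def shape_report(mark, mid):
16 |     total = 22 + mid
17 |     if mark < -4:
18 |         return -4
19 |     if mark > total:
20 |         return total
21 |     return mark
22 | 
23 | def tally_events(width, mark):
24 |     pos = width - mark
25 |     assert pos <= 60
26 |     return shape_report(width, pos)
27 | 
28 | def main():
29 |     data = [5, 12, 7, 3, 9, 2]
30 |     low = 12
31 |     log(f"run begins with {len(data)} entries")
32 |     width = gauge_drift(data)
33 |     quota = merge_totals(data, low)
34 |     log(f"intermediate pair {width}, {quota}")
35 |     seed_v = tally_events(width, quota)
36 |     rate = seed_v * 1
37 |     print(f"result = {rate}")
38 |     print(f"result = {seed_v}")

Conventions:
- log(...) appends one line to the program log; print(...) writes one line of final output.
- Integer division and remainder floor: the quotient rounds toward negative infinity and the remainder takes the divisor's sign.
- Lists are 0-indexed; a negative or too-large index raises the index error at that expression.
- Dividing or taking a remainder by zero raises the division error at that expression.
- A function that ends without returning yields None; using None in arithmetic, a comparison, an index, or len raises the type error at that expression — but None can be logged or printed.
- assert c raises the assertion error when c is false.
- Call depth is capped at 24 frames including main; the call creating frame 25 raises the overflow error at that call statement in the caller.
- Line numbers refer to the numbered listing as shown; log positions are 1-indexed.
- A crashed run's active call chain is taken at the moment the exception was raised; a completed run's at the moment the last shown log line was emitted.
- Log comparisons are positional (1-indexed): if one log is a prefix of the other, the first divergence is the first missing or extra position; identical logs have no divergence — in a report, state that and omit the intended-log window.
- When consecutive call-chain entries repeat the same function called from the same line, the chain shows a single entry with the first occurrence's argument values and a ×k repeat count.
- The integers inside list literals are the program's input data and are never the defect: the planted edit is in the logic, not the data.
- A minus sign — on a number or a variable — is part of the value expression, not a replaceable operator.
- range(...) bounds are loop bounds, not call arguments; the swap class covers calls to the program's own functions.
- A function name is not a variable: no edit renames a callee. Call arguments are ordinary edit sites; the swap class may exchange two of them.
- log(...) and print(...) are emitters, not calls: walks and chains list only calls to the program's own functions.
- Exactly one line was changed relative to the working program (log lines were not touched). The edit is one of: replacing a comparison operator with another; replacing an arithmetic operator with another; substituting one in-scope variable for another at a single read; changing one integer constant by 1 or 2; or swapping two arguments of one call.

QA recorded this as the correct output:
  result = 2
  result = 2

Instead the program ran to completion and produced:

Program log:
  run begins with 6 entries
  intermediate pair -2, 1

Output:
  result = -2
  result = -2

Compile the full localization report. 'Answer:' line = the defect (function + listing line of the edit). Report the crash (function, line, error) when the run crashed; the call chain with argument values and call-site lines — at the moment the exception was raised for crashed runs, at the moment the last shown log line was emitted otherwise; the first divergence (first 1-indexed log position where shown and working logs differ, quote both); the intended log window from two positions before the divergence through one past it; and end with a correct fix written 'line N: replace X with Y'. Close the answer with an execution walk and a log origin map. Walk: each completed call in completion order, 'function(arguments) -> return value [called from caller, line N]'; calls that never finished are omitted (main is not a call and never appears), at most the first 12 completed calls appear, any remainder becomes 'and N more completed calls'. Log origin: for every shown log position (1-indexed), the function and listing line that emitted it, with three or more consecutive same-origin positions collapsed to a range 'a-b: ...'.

Answer: the defect is in gauge_drift at line 5.
The tell: At log position 2 the runs split — shown 'intermediate pair -2, 1', but the working version logs 'intermediate pair 2, 1'.
Call chain: main.
First divergence: position 2; shown 'intermediate pair -2, 1' vs intended 'intermediate pair 2, 1'.
Intended log window:
  1: run begins with 6 entries
  2: intermediate pair 2, 1
Execution walk:
  gauge_drift([5, 12, 7, 3, 9, 2]) -> -2  [called from main, line 32]
  merge_totals([5, 12, 7, 3, 9, 2], 12) -> 1  [called from main, line 33]
  shape_report(-2, -3) -> -2  [called from tally_events, line 26]
  tally_events(-2, 1) -> -2  [called from main, line 35]
Log origin:
  1: emitted by main (line 31)
  2: emitted by main (line 34)
A correct fix: line 5: replace `-1` with `1`.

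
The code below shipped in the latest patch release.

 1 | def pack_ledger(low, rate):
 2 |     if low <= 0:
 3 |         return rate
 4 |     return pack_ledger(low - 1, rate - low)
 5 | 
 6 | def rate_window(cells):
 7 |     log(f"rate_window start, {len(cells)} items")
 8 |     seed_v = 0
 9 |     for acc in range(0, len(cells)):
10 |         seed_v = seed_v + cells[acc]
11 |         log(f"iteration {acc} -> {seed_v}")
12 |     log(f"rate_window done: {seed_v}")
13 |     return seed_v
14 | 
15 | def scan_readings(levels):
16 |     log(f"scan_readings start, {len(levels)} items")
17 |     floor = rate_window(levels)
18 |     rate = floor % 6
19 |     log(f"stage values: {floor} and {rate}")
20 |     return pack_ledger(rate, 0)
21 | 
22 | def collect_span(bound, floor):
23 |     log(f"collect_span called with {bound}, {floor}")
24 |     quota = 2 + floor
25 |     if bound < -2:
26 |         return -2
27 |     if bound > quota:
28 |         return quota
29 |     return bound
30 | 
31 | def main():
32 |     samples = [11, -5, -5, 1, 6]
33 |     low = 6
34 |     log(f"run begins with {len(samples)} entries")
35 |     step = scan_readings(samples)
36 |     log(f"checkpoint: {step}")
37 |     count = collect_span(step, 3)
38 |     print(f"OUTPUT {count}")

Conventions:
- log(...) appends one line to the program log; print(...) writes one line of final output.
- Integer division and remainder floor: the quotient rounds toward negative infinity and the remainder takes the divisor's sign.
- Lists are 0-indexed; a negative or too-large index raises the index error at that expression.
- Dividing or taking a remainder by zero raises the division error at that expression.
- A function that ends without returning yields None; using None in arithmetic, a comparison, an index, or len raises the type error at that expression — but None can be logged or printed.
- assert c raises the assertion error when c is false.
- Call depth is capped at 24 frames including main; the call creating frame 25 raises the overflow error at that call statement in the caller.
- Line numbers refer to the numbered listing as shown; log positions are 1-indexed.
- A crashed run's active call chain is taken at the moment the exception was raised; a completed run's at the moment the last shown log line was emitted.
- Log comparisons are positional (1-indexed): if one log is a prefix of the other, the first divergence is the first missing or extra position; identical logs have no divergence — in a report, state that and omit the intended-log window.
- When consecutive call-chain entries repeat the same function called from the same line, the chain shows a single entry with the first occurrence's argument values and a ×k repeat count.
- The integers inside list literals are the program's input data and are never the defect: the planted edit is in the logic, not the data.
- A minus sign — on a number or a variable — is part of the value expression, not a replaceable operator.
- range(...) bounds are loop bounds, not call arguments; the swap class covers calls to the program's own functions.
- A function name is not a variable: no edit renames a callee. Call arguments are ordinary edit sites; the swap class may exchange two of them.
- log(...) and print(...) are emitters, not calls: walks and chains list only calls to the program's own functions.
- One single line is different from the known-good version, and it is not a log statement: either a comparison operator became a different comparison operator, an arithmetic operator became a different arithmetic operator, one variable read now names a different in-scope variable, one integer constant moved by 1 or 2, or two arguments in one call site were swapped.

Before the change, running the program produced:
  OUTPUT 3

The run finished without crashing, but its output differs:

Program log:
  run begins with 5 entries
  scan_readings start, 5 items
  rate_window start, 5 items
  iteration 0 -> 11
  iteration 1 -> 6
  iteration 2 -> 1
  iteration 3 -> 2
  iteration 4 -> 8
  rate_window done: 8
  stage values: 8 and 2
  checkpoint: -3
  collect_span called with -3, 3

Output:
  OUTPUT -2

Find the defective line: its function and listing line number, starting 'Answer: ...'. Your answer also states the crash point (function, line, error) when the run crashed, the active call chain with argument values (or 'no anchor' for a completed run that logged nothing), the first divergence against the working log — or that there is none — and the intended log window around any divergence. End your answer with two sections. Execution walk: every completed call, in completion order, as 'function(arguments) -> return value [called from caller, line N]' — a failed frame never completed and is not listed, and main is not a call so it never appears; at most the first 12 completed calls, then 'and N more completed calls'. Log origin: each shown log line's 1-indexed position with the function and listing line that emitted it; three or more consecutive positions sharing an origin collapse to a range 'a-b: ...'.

Answer: the defect is in pack_ledger at line 4.
Key observation: The earliest visible damage is log position 11 — 'checkpoint: -3' rather than the intended 'checkpoint: 3'.
Call chain: main -> collect_span(-3, 3) (called at line 37).
First divergence: position 11 — the shown line 'checkpoint: -3' should read 'checkpoint: 3'.
Intended log window:
  9: rate_window done: 8
  10: stage values: 8 and 2
  11: checkpoint: 3
  12: collect_span called with 3, 3
Execution walk:
  rate_window([11, -5, -5, 1, 6]) -> 8  [called from scan_readings, line 17]
  pack_ledger(0, -3) -> -3  [called from pack_ledger, line 4]
  pack_ledger(1, -2) -> -3  [called from pack_ledger, line 4]
  pack_ledger(2, 0) -> -3  [called from scan_readings, line 20]
  scan_readings([11, -5, -5, 1, 6]) -> -3  [called from main, line 35]
  collect_span(-3, 3) -> -2  [called from main, line 37]
Log line origins:
  1: from main, line 34
  2: from scan_readings, line 16
  3: from rate_window, line 7
  4-8: from rate_window, line 11
  9: from rate_window, line 12
  10: from scan_readings, line 19
  11: from main, line 36
  12: from collect_span, line 23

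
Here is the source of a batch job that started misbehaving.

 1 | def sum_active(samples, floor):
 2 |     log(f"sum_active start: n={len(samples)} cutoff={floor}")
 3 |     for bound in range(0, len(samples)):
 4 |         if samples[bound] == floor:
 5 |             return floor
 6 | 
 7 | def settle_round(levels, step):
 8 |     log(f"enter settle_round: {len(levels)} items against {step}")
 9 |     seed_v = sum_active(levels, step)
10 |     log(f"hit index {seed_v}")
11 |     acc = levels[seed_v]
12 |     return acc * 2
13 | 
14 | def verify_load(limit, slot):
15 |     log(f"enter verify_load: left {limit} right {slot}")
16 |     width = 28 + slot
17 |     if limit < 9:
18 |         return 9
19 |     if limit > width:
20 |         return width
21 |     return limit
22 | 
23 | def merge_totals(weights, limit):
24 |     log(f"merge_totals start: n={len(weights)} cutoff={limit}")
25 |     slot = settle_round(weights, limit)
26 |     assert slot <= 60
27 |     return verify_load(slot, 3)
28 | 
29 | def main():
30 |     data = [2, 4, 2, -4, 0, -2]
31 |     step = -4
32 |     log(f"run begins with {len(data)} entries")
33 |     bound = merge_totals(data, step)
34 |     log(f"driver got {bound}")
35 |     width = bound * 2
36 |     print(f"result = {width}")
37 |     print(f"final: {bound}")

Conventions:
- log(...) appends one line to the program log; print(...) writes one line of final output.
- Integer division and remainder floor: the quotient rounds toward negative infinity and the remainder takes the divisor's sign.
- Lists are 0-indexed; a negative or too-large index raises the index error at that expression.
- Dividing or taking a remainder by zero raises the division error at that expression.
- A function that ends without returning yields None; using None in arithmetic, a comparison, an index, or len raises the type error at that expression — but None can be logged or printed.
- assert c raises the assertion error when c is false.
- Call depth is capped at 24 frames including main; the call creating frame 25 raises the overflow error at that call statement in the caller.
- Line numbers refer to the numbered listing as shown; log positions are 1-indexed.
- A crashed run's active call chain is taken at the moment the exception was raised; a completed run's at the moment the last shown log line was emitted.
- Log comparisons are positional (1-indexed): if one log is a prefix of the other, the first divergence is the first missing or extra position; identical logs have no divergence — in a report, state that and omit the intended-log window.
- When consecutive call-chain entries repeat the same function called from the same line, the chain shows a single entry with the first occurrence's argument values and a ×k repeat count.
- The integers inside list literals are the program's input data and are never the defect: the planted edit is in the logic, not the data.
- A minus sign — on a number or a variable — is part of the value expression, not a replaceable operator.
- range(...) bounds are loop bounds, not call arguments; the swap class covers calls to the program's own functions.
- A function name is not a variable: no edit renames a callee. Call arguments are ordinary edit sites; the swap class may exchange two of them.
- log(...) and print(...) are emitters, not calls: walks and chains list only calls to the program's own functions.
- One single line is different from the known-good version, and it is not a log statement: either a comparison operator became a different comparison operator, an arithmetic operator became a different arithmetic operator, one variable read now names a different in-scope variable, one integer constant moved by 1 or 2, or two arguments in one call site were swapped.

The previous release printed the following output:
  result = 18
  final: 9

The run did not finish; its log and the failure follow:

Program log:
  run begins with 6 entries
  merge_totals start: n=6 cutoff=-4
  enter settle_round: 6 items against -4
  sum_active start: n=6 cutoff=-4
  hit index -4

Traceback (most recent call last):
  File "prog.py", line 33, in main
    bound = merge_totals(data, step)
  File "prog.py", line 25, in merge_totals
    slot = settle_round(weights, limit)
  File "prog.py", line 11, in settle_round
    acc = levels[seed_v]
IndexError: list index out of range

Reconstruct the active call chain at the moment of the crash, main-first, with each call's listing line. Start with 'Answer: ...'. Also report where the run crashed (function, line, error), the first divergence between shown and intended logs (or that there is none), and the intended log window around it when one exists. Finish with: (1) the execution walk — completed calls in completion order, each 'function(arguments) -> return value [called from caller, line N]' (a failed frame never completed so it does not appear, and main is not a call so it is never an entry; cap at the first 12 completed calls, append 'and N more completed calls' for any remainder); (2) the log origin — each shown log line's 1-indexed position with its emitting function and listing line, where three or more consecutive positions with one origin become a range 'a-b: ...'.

Answer: main -> merge_totals (called at line 33) -> settle_round (called at line 25).
Core observation: Everything matches until log position 5, which reads 'hit index -4' in place of 'hit index 3'.
Crash: settle_round, line 11, IndexError.
First divergence: at position 5 the run shows 'hit index -4' where the working version logs 'hit index 3'.
Intended log window:
  3: enter settle_round: 6 items against -4
  4: sum_active start: n=6 cutoff=-4
  5: hit index 3
  6: enter verify_load: left -8 right 3
Execution walk:
  sum_active([2, 4, 2, -4, 0, -2], -4) -> -4  [called from settle_round, line 9]
Log line origins:
  1: logged in main at line 32
  2: logged in merge_totals at line 24
  3: logged in settle_round at line 8
  4: logged in sum_active at line 2
  5: logged in settle_round at line 10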